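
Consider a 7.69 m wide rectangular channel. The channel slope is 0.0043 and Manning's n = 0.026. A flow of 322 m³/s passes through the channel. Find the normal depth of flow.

y_n = 8.65 m

Manning's equation rearranged: A R^(2/3) = nQ / (1·√S) = 0.026 × 322 / (√0.0043) = 127.7.
At y = 6.63 m: A R^(2/3) = 92.25 — short.
At y = 10 m: A R^(2/3) = 151.9 — over.
At y = 8.65 m: A R^(2/3) = 127.8 — close enough.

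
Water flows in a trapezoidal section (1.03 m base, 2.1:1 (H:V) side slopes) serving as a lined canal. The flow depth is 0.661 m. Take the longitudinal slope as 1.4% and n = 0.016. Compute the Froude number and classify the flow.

With bottom width b = 1.03 m and side slope z = 2.1: A = (b + zy)y = (1.03 + 2.1×0.661)×0.661 = 1.598 m²; P = b + 2y√(1+z²) = 1.03 + 2×0.661×2.326 = 4.105 m.
Hydraulic radius R = A/P = 1.598/4.105 = 0.3894 m.
V = (1/n) R^(2/3) √S = (1/0.016) × 0.3894^(2/3) × √0.014 = 3.943 m/s. Hydraulic depth D_h = A/T = 1.598/3.806 = 0.4199 m.
Froude number Fr = V/√(g·D_h) = 3.943/√(9.81×0.4199) = 1.94, which is greater than 1, so the flow is supercritical.

supercritical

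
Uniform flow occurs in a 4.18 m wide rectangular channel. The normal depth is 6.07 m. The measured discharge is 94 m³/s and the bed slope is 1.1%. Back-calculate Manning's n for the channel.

n = 0.038

Flow area A = b·y = 4.18 × 6.07 = 25.37 m². Wetted perimeter P = b + 2y = 4.18 + 2×6.07 = 16.32 m.
Hydraulic radius R = A/P = 25.37/16.32 = 1.555 m.
Rearranging Manning's equation: n = (1/Q) A R^(2/3) S^(1/2) = (1/94) × 25.37 × 1.555^(2/3) × √0.011 = 0.038.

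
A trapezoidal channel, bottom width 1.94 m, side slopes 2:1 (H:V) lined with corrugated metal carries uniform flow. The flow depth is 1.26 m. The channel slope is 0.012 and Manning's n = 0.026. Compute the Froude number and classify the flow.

supercritical

With bottom width b = 1.94 m and side slope z = 2: A = (b + zy)y = (1.94 + 2×1.26)×1.26 = 5.62 m²; P = b + 2y√(1+z²) = 1.94 + 2×1.26×2.236 = 7.575 m.
Hydraulic radius R = A/P = 5.62/7.575 = 0.7419 m.
V = (1/n) R^(2/3) √S = (1/0.026) × 0.7419^(2/3) × √0.012 = 3.453 m/s. Hydraulic depth D_h = A/T = 5.62/6.98 = 0.8051 m.
Froude number Fr = V/√(g·D_h) = 3.453/√(9.81×0.8051) = 1.23, which is greater than 1, so the flow is supercritical.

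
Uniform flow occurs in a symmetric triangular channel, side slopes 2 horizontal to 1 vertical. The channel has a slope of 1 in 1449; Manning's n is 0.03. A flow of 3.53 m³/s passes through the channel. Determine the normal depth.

y_n = 1.59 m

Manning's equation rearranged: A R^(2/3) = nQ / (1·√S) = 0.03 × 3.53 / (√0.0006901) = 4.031.
Trying y = 1.28 m: A R^(2/3) = 2.259 — too small.
Trying y = 1.59 m: A R^(2/3) = 4.028 — close enough.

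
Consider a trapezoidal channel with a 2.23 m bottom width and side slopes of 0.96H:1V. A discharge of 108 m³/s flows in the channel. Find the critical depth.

y_c = 3.82 m

At critical depth, Q² T / (g A³) = 1, i.e. A³/T = Q²/g = 108²/9.81 = 1189.
Try y = 2.82 m: A³/T = 353.1 — too small.
Try y = 3.82 m: A³/T = 1195 — ≈ 1189.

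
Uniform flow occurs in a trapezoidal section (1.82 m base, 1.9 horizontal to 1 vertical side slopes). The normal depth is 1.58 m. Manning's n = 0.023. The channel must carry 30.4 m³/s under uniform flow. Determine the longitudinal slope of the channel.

With bottom width b = 1.82 m and side slope z = 1.9: A = (b + zy)y = (1.82 + 1.9×1.58)×1.58 = 7.619 m²; P = b + 2y√(1+z²) = 1.82 + 2×1.58×2.147 = 8.605 m.
Hydraulic radius R = A/P = 7.619/8.605 = 0.8854 m.
From Manning's equation, S = [nQ / (1 A R^(2/3))]² = [0.023 × 30.4 / (1 × 7.619 × 0.8854^(2/3))]² = 0.00991.

S = 0.00991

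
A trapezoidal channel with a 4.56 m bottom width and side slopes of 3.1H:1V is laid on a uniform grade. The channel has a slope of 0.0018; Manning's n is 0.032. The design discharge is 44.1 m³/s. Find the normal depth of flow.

y_n = 2.3 m

Manning's equation rearranged: A R^(2/3) = nQ / (1·√S) = 0.032 × 44.1 / (√0.0018) = 33.26.
Trying y = 1.94 m: A R^(2/3) = 23.07 — too small.
Trying y = 2.63 m: A R^(2/3) = 44.61 — too large.
Trying y = 2.3 m: A R^(2/3) = 33.26 — close enough.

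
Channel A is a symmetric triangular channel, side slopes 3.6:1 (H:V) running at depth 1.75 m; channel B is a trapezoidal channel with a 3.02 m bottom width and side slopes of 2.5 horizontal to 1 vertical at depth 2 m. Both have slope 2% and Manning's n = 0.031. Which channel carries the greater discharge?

Channel A: For a triangular section with side slope z = 3.6: A = zy² = 3.6×1.75² = 11.03 m²; P = 2y√(1+z²) = 2×1.75×3.736 = 13.08 m. Hydraulic radius R = A/P = 11.03/13.08 = 0.8431 m. Q_A = (1/0.031)·11.03·0.8431^(2/3)·√0.02 = 44.89 m³/s.
Channel B: With bottom width b = 3.02 m and side slope z = 2.5: A = (b + zy)y = (3.02 + 2.5×2)×2 = 16.04 m²; P = b + 2y√(1+z²) = 3.02 + 2×2×2.693 = 13.79 m. Hydraulic radius R = A/P = 16.04/13.79 = 1.163 m. Q_B = (1/0.031)·16.04·1.163^(2/3)·√0.02 = 80.93 m³/s.
Q_A = 44.89 m³/s vs Q_B = 80.93 m³/s, so channel B carries more.

channel B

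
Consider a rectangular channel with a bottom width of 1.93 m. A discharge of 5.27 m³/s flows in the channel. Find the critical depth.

y_c = 0.913 m

For a rectangular channel, critical depth y_c = (q²/g)^(1/3) where q = Q/b = 5.27/1.93 = 2.731 m²/s.
So y_c = (2.731²/9.81)^(1/3) = 0.913 m.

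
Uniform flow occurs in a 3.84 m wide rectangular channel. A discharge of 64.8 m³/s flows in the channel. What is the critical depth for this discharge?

For a rectangular channel, critical depth y_c = (q²/g)^(1/3) where q = Q/b = 64.8/3.84 = 16.88 m²/s.
So y_c = (16.88²/9.81)^(1/3) = 3.07 m.

y_c = 3.07 m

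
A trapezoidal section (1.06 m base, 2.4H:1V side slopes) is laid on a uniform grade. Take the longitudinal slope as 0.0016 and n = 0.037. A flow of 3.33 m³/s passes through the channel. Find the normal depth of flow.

Manning's equation rearranged: A R^(2/3) = nQ / (1·√S) = 0.037 × 3.33 / (√0.0016) = 3.08.
Trying y = 1.25 m: A R^(2/3) = 3.891 — high.
Trying y = 0.787 m: A R^(2/3) = 1.364 — low.
Trying y = 1.13 m: A R^(2/3) = 3.081 — ≈ 3.08.

y_n = 1.13 m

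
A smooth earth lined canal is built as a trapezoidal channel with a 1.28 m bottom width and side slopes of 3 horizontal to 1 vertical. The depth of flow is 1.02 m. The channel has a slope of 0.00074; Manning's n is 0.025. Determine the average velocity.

V = 0.75 m/s

With bottom width b = 1.28 m and side slope z = 3: A = (b + zy)y = (1.28 + 3×1.02)×1.02 = 4.427 m²; P = b + 2y√(1+z²) = 1.28 + 2×1.02×3.162 = 7.731 m.
Hydraulic radius R = A/P = 4.427/7.731 = 0.5726 m.
From Manning's equation, V = (1/n) R^(2/3) S^(1/2) = (1/0.025) × 0.5726^(2/3) × 0.00074^(1/2) = 0.75 m/s.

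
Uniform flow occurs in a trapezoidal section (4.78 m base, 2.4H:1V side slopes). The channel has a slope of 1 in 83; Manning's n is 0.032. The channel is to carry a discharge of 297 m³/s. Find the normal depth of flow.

y_n = 3.77 m

Manning's equation rearranged: A R^(2/3) = nQ / (1·√S) = 0.032 × 297 / (√0.01205) = 86.59.
At y = 2.89 m: A R^(2/3) = 48.41 — short.
At y = 4.54 m: A R^(2/3) = 131.3 — over.
At y = 3.77 m: A R^(2/3) = 86.52 — ≈ 86.59.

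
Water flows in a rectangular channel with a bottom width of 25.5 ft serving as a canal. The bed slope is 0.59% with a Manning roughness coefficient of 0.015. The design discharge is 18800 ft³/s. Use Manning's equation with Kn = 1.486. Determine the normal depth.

Manning's equation rearranged: A R^(2/3) = nQ / (1.486·√S) = 0.015 × 18800 / (1.486 × √0.0059) = 2471.
At y = 19.4 ft: A R^(2/3) = 1928 — low.
At y = 28.6 ft: A R^(2/3) = 3113 — high.
At y = 23.7 ft: A R^(2/3) = 2475 — close enough.

y_n = 23.7 ft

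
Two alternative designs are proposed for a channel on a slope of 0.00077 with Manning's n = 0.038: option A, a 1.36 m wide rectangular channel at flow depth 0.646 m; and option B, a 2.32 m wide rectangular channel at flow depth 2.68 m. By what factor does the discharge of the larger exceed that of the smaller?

Channel A: Flow area A = b·y = 1.36 × 0.646 = 0.8786 m². Wetted perimeter P = b + 2y = 1.36 + 2×0.646 = 2.652 m. Hydraulic radius R = A/P = 0.8786/2.652 = 0.3313 m. Q_A = (1/0.038)·0.8786·0.3313^(2/3)·√0.00077 = 0.3072 m³/s.
Channel B: Flow area A = b·y = 2.32 × 2.68 = 6.218 m². Wetted perimeter P = b + 2y = 2.32 + 2×2.68 = 7.68 m. Hydraulic radius R = A/P = 6.218/7.68 = 0.8096 m. Q_B = (1/0.038)·6.218·0.8096^(2/3)·√0.00077 = 3.944 m³/s.
The larger discharge is 3.944 m³/s and the smaller is 0.3072 m³/s; the ratio is 12.8.

12.8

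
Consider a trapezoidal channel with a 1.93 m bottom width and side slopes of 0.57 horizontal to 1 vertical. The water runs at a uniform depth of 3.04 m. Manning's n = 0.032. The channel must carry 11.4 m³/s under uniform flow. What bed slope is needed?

With bottom width b = 1.93 m and side slope z = 0.57: A = (b + zy)y = (1.93 + 0.57×3.04)×3.04 = 11.13 m²; P = b + 2y√(1+z²) = 1.93 + 2×3.04×1.151 = 8.928 m.
Hydraulic radius R = A/P = 11.13/8.928 = 1.247 m.
From Manning's equation, S = [nQ / (1 A R^(2/3))]² = [0.032 × 11.4 / (1 × 11.13 × 1.247^(2/3))]² = 0.0008.

S = 0.0008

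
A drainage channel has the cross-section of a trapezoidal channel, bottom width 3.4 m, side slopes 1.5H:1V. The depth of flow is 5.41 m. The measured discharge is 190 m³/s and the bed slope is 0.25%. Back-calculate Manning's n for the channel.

With bottom width b = 3.4 m and side slope z = 1.5: A = (b + zy)y = (3.4 + 1.5×5.41)×5.41 = 62.3 m²; P = b + 2y√(1+z²) = 3.4 + 2×5.41×1.803 = 22.91 m.
Hydraulic radius R = A/P = 62.3/22.91 = 2.72 m.
Rearranging Manning's equation: n = (1/Q) A R^(2/3) S^(1/2) = (1/190) × 62.3 × 2.72^(2/3) × √0.0025 = 0.0319.

n = 0.0319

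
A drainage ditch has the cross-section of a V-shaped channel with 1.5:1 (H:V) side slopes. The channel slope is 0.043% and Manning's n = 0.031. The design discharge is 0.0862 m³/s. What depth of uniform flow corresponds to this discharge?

Manning's equation rearranged: A R^(2/3) = nQ / (1·√S) = 0.031 × 0.0862 / (√0.00043) = 0.1289.
Try y = 0.584 m: A R^(2/3) = 0.1992 — over.
Try y = 0.368 m: A R^(2/3) = 0.05813 — short.
Try y = 0.496 m: A R^(2/3) = 0.1289 — matches.

y_n = 0.496 m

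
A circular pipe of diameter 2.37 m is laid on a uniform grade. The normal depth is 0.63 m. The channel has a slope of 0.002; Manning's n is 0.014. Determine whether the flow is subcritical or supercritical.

For a circular section of diameter D = 2.37 m at depth y = 0.63 m, the central angle is θ = 2 arccos(1 − 2y/D) = 2.167 rad. Then A = (D²/8)(θ − sin θ) = 0.9402 m² and P = Dθ/2 = 2.568 m.
Hydraulic radius R = A/P = 0.9402/2.568 = 0.3662 m.
V = (1/n) R^(2/3) √S = (1/0.014) × 0.3662^(2/3) × √0.002 = 1.635 m/s. Hydraulic depth D_h = A/T = 0.9402/2.094 = 0.449 m.
Froude number Fr = V/√(g·D_h) = 1.635/√(9.81×0.449) = 0.779, which is less than 1, so the flow is subcritical.

subcritical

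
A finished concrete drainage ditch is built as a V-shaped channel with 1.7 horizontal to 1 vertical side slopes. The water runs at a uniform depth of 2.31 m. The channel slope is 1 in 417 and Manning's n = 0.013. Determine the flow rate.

Q = 34.1 m³/s

For a triangular section with side slope z = 1.7: A = zy² = 1.7×2.31² = 9.071 m²; P = 2y√(1+z²) = 2×2.31×1.972 = 9.112 m.
Hydraulic radius R = A/P = 9.071/9.112 = 0.9955 m.
Manning's equation: Q = (1/n) A R^(2/3) S^(1/2) = (1/0.013) × 9.071 × 0.9955^(2/3) × 0.002398^(1/2) = 34.1 m³/s.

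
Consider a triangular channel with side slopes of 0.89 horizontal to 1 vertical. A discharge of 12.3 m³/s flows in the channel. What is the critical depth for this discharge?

At critical depth, Q² T / (g A³) = 1, i.e. A³/T = Q²/g = 12.3²/9.81 = 15.42.
At y = 2.42 m: A³/T = 32.87 — high.
At y = 2.08 m: A³/T = 15.42 — ≈ 15.42.

y_c = 2.08 m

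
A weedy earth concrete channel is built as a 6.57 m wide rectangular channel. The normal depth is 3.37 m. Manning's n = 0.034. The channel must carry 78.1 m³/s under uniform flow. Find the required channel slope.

S = 0.0073

Flow area A = b·y = 6.57 × 3.37 = 22.14 m². Wetted perimeter P = b + 2y = 6.57 + 2×3.37 = 13.31 m.
Hydraulic radius R = A/P = 22.14/13.31 = 1.663 m.
From Manning's equation, S = [nQ / (1 A R^(2/3))]² = [0.034 × 78.1 / (1 × 22.14 × 1.663^(2/3))]² = 0.0073.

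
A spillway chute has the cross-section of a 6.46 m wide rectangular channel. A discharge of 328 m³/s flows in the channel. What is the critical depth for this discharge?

y_c = 6.41 m

For a rectangular channel, critical depth y_c = (q²/g)^(1/3) where q = Q/b = 328/6.46 = 50.77 m²/s.
So y_c = (50.77²/9.81)^(1/3) = 6.41 m.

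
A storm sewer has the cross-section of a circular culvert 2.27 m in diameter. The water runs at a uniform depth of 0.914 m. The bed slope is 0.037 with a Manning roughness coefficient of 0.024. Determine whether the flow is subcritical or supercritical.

For a circular section of diameter D = 2.27 m at depth y = 0.914 m, the central angle is θ = 2 arccos(1 − 2y/D) = 2.75 rad. Then A = (D²/8)(θ − sin θ) = 1.525 m² and P = Dθ/2 = 3.121 m.
Hydraulic radius R = A/P = 1.525/3.121 = 0.4887 m.
V = (1/n) R^(2/3) √S = (1/0.024) × 0.4887^(2/3) × √0.037 = 4.972 m/s. Hydraulic depth D_h = A/T = 1.525/2.227 = 0.6849 m.
Froude number Fr = V/√(g·D_h) = 4.972/√(9.81×0.6849) = 1.92, which is greater than 1, so the flow is supercritical.

supercritical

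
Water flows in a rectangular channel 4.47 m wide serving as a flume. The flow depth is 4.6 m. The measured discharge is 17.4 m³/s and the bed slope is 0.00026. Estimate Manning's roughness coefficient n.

Flow area A = b·y = 4.47 × 4.6 = 20.56 m². Wetted perimeter P = b + 2y = 4.47 + 2×4.6 = 13.67 m.
Hydraulic radius R = A/P = 20.56/13.67 = 1.504 m.
Rearranging Manning's equation: n = (1/Q) A R^(2/3) S^(1/2) = (1/17.4) × 20.56 × 1.504^(2/3) × √0.00026 = 0.025.

n = 0.025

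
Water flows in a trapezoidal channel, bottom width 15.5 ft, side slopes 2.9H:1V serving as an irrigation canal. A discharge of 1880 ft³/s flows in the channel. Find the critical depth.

y_c = 5.51 ft

At critical depth, Q² T / (g A³) = 1, i.e. A³/T = Q²/g = 1880²/32.2 = 109800.
At y = 6.54 ft: A³/T = 214300 — too large.
At y = 3.95 ft: A³/T = 31420 — too small.
At y = 5.51 ft: A³/T = 110000 — ≈ 109800.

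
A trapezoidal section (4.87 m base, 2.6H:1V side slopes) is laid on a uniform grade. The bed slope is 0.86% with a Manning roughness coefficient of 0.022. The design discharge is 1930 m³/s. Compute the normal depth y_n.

Manning's equation rearranged: A R^(2/3) = nQ / (1·√S) = 0.022 × 1930 / (√0.0086) = 457.9.
At y = 5.53 m: A R^(2/3) = 220.6 — short.
At y = 8.9 m: A R^(2/3) = 687.3 — over.
At y = 7.52 m: A R^(2/3) = 457.1 — close enough.

y_n = 7.52 m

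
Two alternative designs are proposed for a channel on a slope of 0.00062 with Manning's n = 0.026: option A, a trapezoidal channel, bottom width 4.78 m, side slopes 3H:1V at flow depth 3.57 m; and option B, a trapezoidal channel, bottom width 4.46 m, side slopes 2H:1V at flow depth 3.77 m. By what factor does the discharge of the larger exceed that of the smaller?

Channel A: With bottom width b = 4.78 m and side slope z = 3: A = (b + zy)y = (4.78 + 3×3.57)×3.57 = 55.3 m²; P = b + 2y√(1+z²) = 4.78 + 2×3.57×3.162 = 27.36 m. Hydraulic radius R = A/P = 55.3/27.36 = 2.021 m. Q_A = (1/0.026)·55.3·2.021^(2/3)·√0.00062 = 84.66 m³/s.
Channel B: With bottom width b = 4.46 m and side slope z = 2: A = (b + zy)y = (4.46 + 2×3.77)×3.77 = 45.24 m²; P = b + 2y√(1+z²) = 4.46 + 2×3.77×2.236 = 21.32 m. Hydraulic radius R = A/P = 45.24/21.32 = 2.122 m. Q_B = (1/0.026)·45.24·2.122^(2/3)·√0.00062 = 71.54 m³/s.
The larger discharge is 84.66 m³/s and the smaller is 71.54 m³/s; the ratio is 1.18.

1.18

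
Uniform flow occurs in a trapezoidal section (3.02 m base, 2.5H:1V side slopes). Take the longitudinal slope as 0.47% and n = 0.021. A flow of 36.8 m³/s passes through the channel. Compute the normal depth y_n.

y_n = 1.62 m

Manning's equation rearranged: A R^(2/3) = nQ / (1·√S) = 0.021 × 36.8 / (√0.0047) = 11.27.
Try y = 1.34 m: A R^(2/3) = 7.562 — too small.
Try y = 1.62 m: A R^(2/3) = 11.26 — matches.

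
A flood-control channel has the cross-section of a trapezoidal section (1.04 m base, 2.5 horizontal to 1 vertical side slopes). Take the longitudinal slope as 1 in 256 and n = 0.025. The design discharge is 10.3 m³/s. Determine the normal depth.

y_n = 1.27 m

Manning's equation rearranged: A R^(2/3) = nQ / (1·√S) = 0.025 × 10.3 / (√0.003906) = 4.12.
Trying y = 1.57 m: A R^(2/3) = 6.835 — high.
Trying y = 0.912 m: A R^(2/3) = 1.93 — low.
Trying y = 1.27 m: A R^(2/3) = 4.137 — ≈ 4.12.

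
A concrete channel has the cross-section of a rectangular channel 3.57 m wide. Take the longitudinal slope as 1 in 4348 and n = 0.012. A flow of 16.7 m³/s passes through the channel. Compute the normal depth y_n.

Manning's equation rearranged: A R^(2/3) = nQ / (1·√S) = 0.012 × 16.7 / (√0.00023) = 13.21.
Trying y = 2.53 m: A R^(2/3) = 9.311 — short.
Trying y = 3.79 m: A R^(2/3) = 15.39 — over.
Trying y = 3.35 m: A R^(2/3) = 13.24 — close enough.

y_n = 3.35 m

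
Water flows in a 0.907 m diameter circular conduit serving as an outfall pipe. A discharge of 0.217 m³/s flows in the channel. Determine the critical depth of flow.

y_c = 0.266 m

At critical depth, Q² T / (g A³) = 1, i.e. A³/T = Q²/g = 0.217²/9.81 = 0.0048.
Try y = 0.329 m: A³/T = 0.01086 — too large.
Try y = 0.209 m: A³/T = 0.001867 — too small.
Try y = 0.266 m: A³/T = 0.004773 — close enough.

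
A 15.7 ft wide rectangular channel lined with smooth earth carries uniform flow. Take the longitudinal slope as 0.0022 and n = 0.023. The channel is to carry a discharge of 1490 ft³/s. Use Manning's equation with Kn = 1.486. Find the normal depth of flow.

y_n = 11.3 ft

Manning's equation rearranged: A R^(2/3) = nQ / (1.486·√S) = 0.023 × 1490 / (1.486 × √0.0022) = 491.7.
At y = 12.6 ft: A R^(2/3) = 565.8 — high.
At y = 11.3 ft: A R^(2/3) = 493 — close enough.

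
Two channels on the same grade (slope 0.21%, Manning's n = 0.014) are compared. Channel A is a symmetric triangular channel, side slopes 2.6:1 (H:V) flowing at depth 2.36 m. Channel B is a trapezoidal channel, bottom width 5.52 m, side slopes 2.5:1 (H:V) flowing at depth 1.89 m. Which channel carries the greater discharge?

Channel A: For a triangular section with side slope z = 2.6: A = zy² = 2.6×2.36² = 14.48 m²; P = 2y√(1+z²) = 2×2.36×2.786 = 13.15 m. Hydraulic radius R = A/P = 14.48/13.15 = 1.101 m. Q_A = (1/0.014)·14.48·1.101^(2/3)·√0.0021 = 50.55 m³/s.
Channel B: With bottom width b = 5.52 m and side slope z = 2.5: A = (b + zy)y = (5.52 + 2.5×1.89)×1.89 = 19.36 m²; P = b + 2y√(1+z²) = 5.52 + 2×1.89×2.693 = 15.7 m. Hydraulic radius R = A/P = 19.36/15.7 = 1.233 m. Q_B = (1/0.014)·19.36·1.233^(2/3)·√0.0021 = 72.9 m³/s.
Q_A = 50.55 m³/s vs Q_B = 72.9 m³/s, so channel B carries more.

channel B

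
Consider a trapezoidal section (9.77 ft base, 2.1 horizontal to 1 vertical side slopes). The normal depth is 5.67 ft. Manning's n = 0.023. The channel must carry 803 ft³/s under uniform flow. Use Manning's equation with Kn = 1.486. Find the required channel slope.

S = 0.002

With bottom width b = 9.77 ft and side slope z = 2.1: A = (b + zy)y = (9.77 + 2.1×5.67)×5.67 = 122.9 ft²; P = b + 2y√(1+z²) = 9.77 + 2×5.67×2.326 = 36.15 ft.
Hydraulic radius R = A/P = 122.9/36.15 = 3.4 ft.
From Manning's equation, S = [nQ / (1.486 A R^(2/3))]² = [0.023 × 803 / (1.486 × 122.9 × 3.4^(2/3))]² = 0.002.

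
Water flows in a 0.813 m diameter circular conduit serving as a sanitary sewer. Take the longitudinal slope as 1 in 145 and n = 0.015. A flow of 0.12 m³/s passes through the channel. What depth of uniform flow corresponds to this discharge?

y_n = 0.191 m

Manning's equation rearranged: A R^(2/3) = nQ / (1·√S) = 0.015 × 0.12 / (√0.006897) = 0.02167.
At y = 0.167 m: A R^(2/3) = 0.01659 — low.
At y = 0.221 m: A R^(2/3) = 0.029 — high.
At y = 0.191 m: A R^(2/3) = 0.02172 — close enough.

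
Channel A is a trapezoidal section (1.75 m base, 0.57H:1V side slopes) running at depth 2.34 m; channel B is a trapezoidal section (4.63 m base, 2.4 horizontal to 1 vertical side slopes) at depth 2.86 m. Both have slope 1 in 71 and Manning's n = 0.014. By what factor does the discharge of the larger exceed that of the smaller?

6.4

Channel A: With bottom width b = 1.75 m and side slope z = 0.57: A = (b + zy)y = (1.75 + 0.57×2.34)×2.34 = 7.216 m²; P = b + 2y√(1+z²) = 1.75 + 2×2.34×1.151 = 7.137 m. Hydraulic radius R = A/P = 7.216/7.137 = 1.011 m. Q_A = (1/0.014)·7.216·1.011^(2/3)·√0.01408 = 61.62 m³/s.
Channel B: With bottom width b = 4.63 m and side slope z = 2.4: A = (b + zy)y = (4.63 + 2.4×2.86)×2.86 = 32.87 m²; P = b + 2y√(1+z²) = 4.63 + 2×2.86×2.6 = 19.5 m. Hydraulic radius R = A/P = 32.87/19.5 = 1.686 m. Q_B = (1/0.014)·32.87·1.686^(2/3)·√0.01408 = 394.7 m³/s.
The larger discharge is 394.7 m³/s and the smaller is 61.62 m³/s; the ratio is 6.4.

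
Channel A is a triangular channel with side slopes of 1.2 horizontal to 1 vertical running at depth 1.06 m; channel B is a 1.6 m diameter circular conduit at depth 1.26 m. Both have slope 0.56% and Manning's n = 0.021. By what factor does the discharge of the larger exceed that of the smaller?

Channel A: For a triangular section with side slope z = 1.2: A = zy² = 1.2×1.06² = 1.348 m²; P = 2y√(1+z²) = 2×1.06×1.562 = 3.312 m. Hydraulic radius R = A/P = 1.348/3.312 = 0.4072 m. Q_A = (1/0.021)·1.348·0.4072^(2/3)·√0.0056 = 2.639 m³/s.
Channel B: For a circular section of diameter D = 1.6 m at depth y = 1.26 m, the central angle is θ = 2 arccos(1 − 2y/D) = 4.367 rad. Then A = (D²/8)(θ − sin θ) = 1.698 m² and P = Dθ/2 = 3.493 m. Hydraulic radius R = A/P = 1.698/3.493 = 0.4862 m. Q_B = (1/0.021)·1.698·0.4862^(2/3)·√0.0056 = 3.742 m³/s.
The larger discharge is 3.742 m³/s and the smaller is 2.639 m³/s; the ratio is 1.42.

1.42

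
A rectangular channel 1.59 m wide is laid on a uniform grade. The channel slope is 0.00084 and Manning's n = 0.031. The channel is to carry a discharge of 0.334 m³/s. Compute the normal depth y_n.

Manning's equation rearranged: A R^(2/3) = nQ / (1·√S) = 0.031 × 0.334 / (√0.00084) = 0.3572.
Trying y = 0.344 m: A R^(2/3) = 0.2113 — short.
Trying y = 0.582 m: A R^(2/3) = 0.4473 — over.
Trying y = 0.496 m: A R^(2/3) = 0.3577 — ≈ 0.3572.

y_n = 0.496 m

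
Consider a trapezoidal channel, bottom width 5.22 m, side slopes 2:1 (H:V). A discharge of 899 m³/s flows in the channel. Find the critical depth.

At critical depth, Q² T / (g A³) = 1, i.e. A³/T = Q²/g = 899²/9.81 = 82390.
Try y = 9.18 m: A³/T = 241800 — over.
Try y = 6.07 m: A³/T = 39660 — short.
Try y = 7.19 m: A³/T = 82360 — ≈ 82390.

y_c = 7.19 m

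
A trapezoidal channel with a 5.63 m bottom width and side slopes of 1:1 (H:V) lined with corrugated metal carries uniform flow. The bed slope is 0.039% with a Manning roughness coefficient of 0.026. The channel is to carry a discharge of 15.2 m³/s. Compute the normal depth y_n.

y_n = 2.08 m

Manning's equation rearranged: A R^(2/3) = nQ / (1·√S) = 0.026 × 15.2 / (√0.00039) = 20.01.
Try y = 2.4 m: A R^(2/3) = 25.83 — high.
Try y = 1.75 m: A R^(2/3) = 14.75 — low.
Try y = 2.08 m: A R^(2/3) = 20 — close enough.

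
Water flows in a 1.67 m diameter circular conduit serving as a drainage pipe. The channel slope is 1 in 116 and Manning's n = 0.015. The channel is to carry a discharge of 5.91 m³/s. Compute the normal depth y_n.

y_n = 1.11 m

Manning's equation rearranged: A R^(2/3) = nQ / (1·√S) = 0.015 × 5.91 / (√0.008621) = 0.9548.
Trying y = 0.9 m: A R^(2/3) = 0.6933 — short.
Trying y = 1.29 m: A R^(2/3) = 1.153 — over.
Trying y = 1.11 m: A R^(2/3) = 0.9551 — matches.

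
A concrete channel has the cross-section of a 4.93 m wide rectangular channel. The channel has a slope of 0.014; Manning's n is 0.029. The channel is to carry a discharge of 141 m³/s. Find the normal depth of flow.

y_n = 5.01 m

Manning's equation rearranged: A R^(2/3) = nQ / (1·√S) = 0.029 × 141 / (√0.014) = 34.56.
Try y = 3.62 m: A R^(2/3) = 23.04 — short.
Try y = 5.84 m: A R^(2/3) = 41.55 — over.
Try y = 5.01 m: A R^(2/3) = 34.52 — close enough.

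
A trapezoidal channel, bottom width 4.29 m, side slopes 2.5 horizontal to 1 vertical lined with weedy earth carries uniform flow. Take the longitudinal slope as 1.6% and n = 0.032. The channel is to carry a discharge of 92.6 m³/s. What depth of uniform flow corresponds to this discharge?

y_n = 2.09 m

Manning's equation rearranged: A R^(2/3) = nQ / (1·√S) = 0.032 × 92.6 / (√0.016) = 23.43.
At y = 2.57 m: A R^(2/3) = 36.39 — high.
At y = 2.09 m: A R^(2/3) = 23.43 — close enough.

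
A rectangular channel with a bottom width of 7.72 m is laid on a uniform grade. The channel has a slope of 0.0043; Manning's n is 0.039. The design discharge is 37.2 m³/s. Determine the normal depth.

y_n = 2.26 m

Manning's equation rearranged: A R^(2/3) = nQ / (1·√S) = 0.039 × 37.2 / (√0.0043) = 22.12.
Try y = 2.74 m: A R^(2/3) = 28.97 — too large.
Try y = 1.83 m: A R^(2/3) = 16.32 — too small.
Try y = 2.26 m: A R^(2/3) = 22.1 — close enough.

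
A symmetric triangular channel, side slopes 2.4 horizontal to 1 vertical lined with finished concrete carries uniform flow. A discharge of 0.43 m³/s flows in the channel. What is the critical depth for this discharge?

At critical depth, Q² T / (g A³) = 1, i.e. A³/T = Q²/g = 0.43²/9.81 = 0.01885.
Trying y = 0.272 m: A³/T = 0.004288 — short.
Trying y = 0.424 m: A³/T = 0.03947 — over.
Trying y = 0.366 m: A³/T = 0.01891 — close enough.

y_c = 0.366 m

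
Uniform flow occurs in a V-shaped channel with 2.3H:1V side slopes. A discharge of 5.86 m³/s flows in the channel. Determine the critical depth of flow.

At critical depth, Q² T / (g A³) = 1, i.e. A³/T = Q²/g = 5.86²/9.81 = 3.5.
Try y = 0.886 m: A³/T = 1.444 — low.
Try y = 1.31 m: A³/T = 10.2 — high.
Try y = 1.06 m: A³/T = 3.54 — ≈ 3.5.

y_c = 1.06 m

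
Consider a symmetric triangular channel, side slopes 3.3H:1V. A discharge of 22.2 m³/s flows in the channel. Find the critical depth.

At critical depth, Q² T / (g A³) = 1, i.e. A³/T = Q²/g = 22.2²/9.81 = 50.24.
Try y = 1.77 m: A³/T = 94.59 — high.
Try y = 1.56 m: A³/T = 50.31 — ≈ 50.24.

y_c = 1.56 m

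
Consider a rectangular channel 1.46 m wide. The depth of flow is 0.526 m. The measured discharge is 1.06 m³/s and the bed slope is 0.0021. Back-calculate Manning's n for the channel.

Flow area A = b·y = 1.46 × 0.526 = 0.768 m². Wetted perimeter P = b + 2y = 1.46 + 2×0.526 = 2.512 m.
Hydraulic radius R = A/P = 0.768/2.512 = 0.3057 m.
Rearranging Manning's equation: n = (1/Q) A R^(2/3) S^(1/2) = (1/1.06) × 0.768 × 0.3057^(2/3) × √0.0021 = 0.0151.

n = 0.0151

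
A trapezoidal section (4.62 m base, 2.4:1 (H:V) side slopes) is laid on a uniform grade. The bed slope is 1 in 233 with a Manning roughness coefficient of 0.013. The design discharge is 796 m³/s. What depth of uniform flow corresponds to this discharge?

y_n = 4.95 m

Manning's equation rearranged: A R^(2/3) = nQ / (1·√S) = 0.013 × 796 / (√0.004292) = 158.
At y = 3.56 m: A R^(2/3) = 75.03 — low.
At y = 4.95 m: A R^(2/3) = 158 — matches.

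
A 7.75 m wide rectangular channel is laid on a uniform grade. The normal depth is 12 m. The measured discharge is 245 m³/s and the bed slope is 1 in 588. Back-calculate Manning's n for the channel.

Flow area A = b·y = 7.75 × 12 = 93 m². Wetted perimeter P = b + 2y = 7.75 + 2×12 = 31.75 m.
Hydraulic radius R = A/P = 93/31.75 = 2.929 m.
Rearranging Manning's equation: n = (1/Q) A R^(2/3) S^(1/2) = (1/245) × 93 × 2.929^(2/3) × √0.001701 = 0.032.

n = 0.032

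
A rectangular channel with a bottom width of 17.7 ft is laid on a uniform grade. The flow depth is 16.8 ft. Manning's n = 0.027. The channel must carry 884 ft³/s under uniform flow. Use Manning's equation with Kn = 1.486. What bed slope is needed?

Flow area A = b·y = 17.7 × 16.8 = 297.4 ft². Wetted perimeter P = b + 2y = 17.7 + 2×16.8 = 51.3 ft.
Hydraulic radius R = A/P = 297.4/51.3 = 5.796 ft.
From Manning's equation, S = [nQ / (1.486 A R^(2/3))]² = [0.027 × 884 / (1.486 × 297.4 × 5.796^(2/3))]² = 0.00028.

S = 0.00028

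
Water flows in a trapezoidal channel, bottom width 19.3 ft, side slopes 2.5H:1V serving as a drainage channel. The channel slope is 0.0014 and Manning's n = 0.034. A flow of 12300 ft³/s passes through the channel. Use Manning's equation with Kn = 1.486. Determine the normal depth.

y_n = 20.9 ft

Manning's equation rearranged: A R^(2/3) = nQ / (1.486·√S) = 0.034 × 12300 / (1.486 × √0.0014) = 7521.
Trying y = 26.4 ft: A R^(2/3) = 13050 — high.
Trying y = 14.8 ft: A R^(2/3) = 3448 — low.
Trying y = 20.9 ft: A R^(2/3) = 7549 — close enough.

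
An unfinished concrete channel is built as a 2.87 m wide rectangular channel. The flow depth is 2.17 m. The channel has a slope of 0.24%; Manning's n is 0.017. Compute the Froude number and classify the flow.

subcritical

Flow area A = b·y = 2.87 × 2.17 = 6.228 m². Wetted perimeter P = b + 2y = 2.87 + 2×2.17 = 7.21 m.
Hydraulic radius R = A/P = 6.228/7.21 = 0.8638 m.
V = (1/n) R^(2/3) √S = (1/0.017) × 0.8638^(2/3) × √0.0024 = 2.614 m/s. Hydraulic depth D_h = A/T = 6.228/2.87 = 2.17 m.
Froude number Fr = V/√(g·D_h) = 2.614/√(9.81×2.17) = 0.566, which is less than 1, so the flow is subcritical.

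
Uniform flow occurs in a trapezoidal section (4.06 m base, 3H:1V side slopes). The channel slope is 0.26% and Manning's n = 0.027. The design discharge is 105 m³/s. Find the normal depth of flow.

Manning's equation rearranged: A R^(2/3) = nQ / (1·√S) = 0.027 × 105 / (√0.0026) = 55.6.
Trying y = 2.32 m: A R^(2/3) = 31.46 — short.
Trying y = 3.42 m: A R^(2/3) = 75.3 — over.
Trying y = 2.99 m: A R^(2/3) = 55.41 — matches.

y_n = 2.99 m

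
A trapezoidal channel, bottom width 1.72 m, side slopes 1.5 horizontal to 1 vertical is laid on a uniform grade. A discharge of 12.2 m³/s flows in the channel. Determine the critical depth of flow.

y_c = 1.22 m

At critical depth, Q² T / (g A³) = 1, i.e. A³/T = Q²/g = 12.2²/9.81 = 15.17.
At y = 0.838 m: A³/T = 3.667 — too small.
At y = 1.46 m: A³/T = 30.5 — too large.
At y = 1.22 m: A³/T = 15.1 — close enough.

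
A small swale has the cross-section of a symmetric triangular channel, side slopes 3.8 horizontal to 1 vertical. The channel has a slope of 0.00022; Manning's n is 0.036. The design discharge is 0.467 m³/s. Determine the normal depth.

Manning's equation rearranged: A R^(2/3) = nQ / (1·√S) = 0.036 × 0.467 / (√0.00022) = 1.133.
Trying y = 0.843 m: A R^(2/3) = 1.485 — over.
Trying y = 0.555 m: A R^(2/3) = 0.487 — short.
Trying y = 0.762 m: A R^(2/3) = 1.134 — close enough.

y_n = 0.762 m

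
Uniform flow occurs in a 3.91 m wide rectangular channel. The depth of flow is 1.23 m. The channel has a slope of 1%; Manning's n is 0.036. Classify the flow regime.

subcritical

Flow area A = b·y = 3.91 × 1.23 = 4.809 m². Wetted perimeter P = b + 2y = 3.91 + 2×1.23 = 6.37 m.
Hydraulic radius R = A/P = 4.809/6.37 = 0.755 m.
V = (1/n) R^(2/3) √S = (1/0.036) × 0.755^(2/3) × √0.01 = 2.303 m/s. Hydraulic depth D_h = A/T = 4.809/3.91 = 1.23 m.
Froude number Fr = V/√(g·D_h) = 2.303/√(9.81×1.23) = 0.663, which is less than 1, so the flow is subcritical.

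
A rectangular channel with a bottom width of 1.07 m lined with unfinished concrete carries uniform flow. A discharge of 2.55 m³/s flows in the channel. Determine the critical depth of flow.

y_c = 0.833 m

For a rectangular channel, critical depth y_c = (q²/g)^(1/3) where q = Q/b = 2.55/1.07 = 2.383 m²/s.
So y_c = (2.383²/9.81)^(1/3) = 0.833 m.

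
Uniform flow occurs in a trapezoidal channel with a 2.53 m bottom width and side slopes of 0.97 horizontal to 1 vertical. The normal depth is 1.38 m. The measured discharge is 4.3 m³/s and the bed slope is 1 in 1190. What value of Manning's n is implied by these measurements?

n = 0.032

With bottom width b = 2.53 m and side slope z = 0.97: A = (b + zy)y = (2.53 + 0.97×1.38)×1.38 = 5.339 m²; P = b + 2y√(1+z²) = 2.53 + 2×1.38×1.393 = 6.375 m.
Hydraulic radius R = A/P = 5.339/6.375 = 0.8374 m.
Rearranging Manning's equation: n = (1/Q) A R^(2/3) S^(1/2) = (1/4.3) × 5.339 × 0.8374^(2/3) × √0.0008403 = 0.032.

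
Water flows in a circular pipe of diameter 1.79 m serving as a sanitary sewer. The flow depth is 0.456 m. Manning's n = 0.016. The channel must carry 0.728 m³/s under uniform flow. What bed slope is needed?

For a circular section of diameter D = 1.79 m at depth y = 0.456 m, the central angle is θ = 2 arccos(1 − 2y/D) = 2.116 rad. Then A = (D²/8)(θ − sin θ) = 0.5052 m² and P = Dθ/2 = 1.894 m.
Hydraulic radius R = A/P = 0.5052/1.894 = 0.2667 m.
From Manning's equation, S = [nQ / (1 A R^(2/3))]² = [0.016 × 0.728 / (1 × 0.5052 × 0.2667^(2/3))]² = 0.0031.

S = 0.0031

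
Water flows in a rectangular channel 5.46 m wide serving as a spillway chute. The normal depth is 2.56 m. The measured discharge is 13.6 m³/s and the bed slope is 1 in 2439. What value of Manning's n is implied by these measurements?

n = 0.0251

Flow area A = b·y = 5.46 × 2.56 = 13.98 m². Wetted perimeter P = b + 2y = 5.46 + 2×2.56 = 10.58 m.
Hydraulic radius R = A/P = 13.98/10.58 = 1.321 m.
Rearranging Manning's equation: n = (1/Q) A R^(2/3) S^(1/2) = (1/13.6) × 13.98 × 1.321^(2/3) × √0.00041 = 0.0251.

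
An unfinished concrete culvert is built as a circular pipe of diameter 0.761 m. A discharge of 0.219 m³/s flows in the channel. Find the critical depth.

y_c = 0.282 m

At critical depth, Q² T / (g A³) = 1, i.e. A³/T = Q²/g = 0.219²/9.81 = 0.004889.
Trying y = 0.338 m: A³/T = 0.009827 — over.
Trying y = 0.192 m: A³/T = 0.001106 — short.
Trying y = 0.282 m: A³/T = 0.004902 — close enough.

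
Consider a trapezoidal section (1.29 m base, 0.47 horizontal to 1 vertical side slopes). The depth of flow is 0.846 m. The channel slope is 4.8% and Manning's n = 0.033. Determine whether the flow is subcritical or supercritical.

supercritical

With bottom width b = 1.29 m and side slope z = 0.47: A = (b + zy)y = (1.29 + 0.47×0.846)×0.846 = 1.428 m²; P = b + 2y√(1+z²) = 1.29 + 2×0.846×1.105 = 3.16 m.
Hydraulic radius R = A/P = 1.428/3.16 = 0.4519 m.
V = (1/n) R^(2/3) √S = (1/0.033) × 0.4519^(2/3) × √0.048 = 3.909 m/s. Hydraulic depth D_h = A/T = 1.428/2.085 = 0.6847 m.
Froude number Fr = V/√(g·D_h) = 3.909/√(9.81×0.6847) = 1.51, which is greater than 1, so the flow is supercritical.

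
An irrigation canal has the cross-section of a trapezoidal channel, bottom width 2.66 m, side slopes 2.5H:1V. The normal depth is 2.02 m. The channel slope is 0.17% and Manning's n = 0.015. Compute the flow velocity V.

With bottom width b = 2.66 m and side slope z = 2.5: A = (b + zy)y = (2.66 + 2.5×2.02)×2.02 = 15.57 m²; P = b + 2y√(1+z²) = 2.66 + 2×2.02×2.693 = 13.54 m.
Hydraulic radius R = A/P = 15.57/13.54 = 1.15 m.
From Manning's equation, V = (1/n) R^(2/3) S^(1/2) = (1/0.015) × 1.15^(2/3) × 0.0017^(1/2) = 3.02 m/s.

V = 3.02 m/s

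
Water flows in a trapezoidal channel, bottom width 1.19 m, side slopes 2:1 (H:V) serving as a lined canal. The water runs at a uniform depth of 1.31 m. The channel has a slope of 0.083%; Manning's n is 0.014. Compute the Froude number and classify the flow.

subcritical

With bottom width b = 1.19 m and side slope z = 2: A = (b + zy)y = (1.19 + 2×1.31)×1.31 = 4.991 m²; P = b + 2y√(1+z²) = 1.19 + 2×1.31×2.236 = 7.048 m.
Hydraulic radius R = A/P = 4.991/7.048 = 0.7081 m.
V = (1/n) R^(2/3) √S = (1/0.014) × 0.7081^(2/3) × √0.00083 = 1.635 m/s. Hydraulic depth D_h = A/T = 4.991/6.43 = 0.7762 m.
Froude number Fr = V/√(g·D_h) = 1.635/√(9.81×0.7762) = 0.592, which is less than 1, so the flow is subcritical.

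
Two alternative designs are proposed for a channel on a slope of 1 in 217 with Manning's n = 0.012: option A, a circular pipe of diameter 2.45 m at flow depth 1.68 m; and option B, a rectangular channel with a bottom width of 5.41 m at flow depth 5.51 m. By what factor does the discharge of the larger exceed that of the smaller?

16

Channel A: For a circular section of diameter D = 2.45 m at depth y = 1.68 m, the central angle is θ = 2 arccos(1 − 2y/D) = 3.903 rad. Then A = (D²/8)(θ − sin θ) = 3.446 m² and P = Dθ/2 = 4.781 m. Hydraulic radius R = A/P = 3.446/4.781 = 0.7207 m. Q_A = (1/0.012)·3.446·0.7207^(2/3)·√0.004608 = 15.67 m³/s.
Channel B: Flow area A = b·y = 5.41 × 5.51 = 29.81 m². Wetted perimeter P = b + 2y = 5.41 + 2×5.51 = 16.43 m. Hydraulic radius R = A/P = 29.81/16.43 = 1.814 m. Q_B = (1/0.012)·29.81·1.814^(2/3)·√0.004608 = 250.8 m³/s.
The larger discharge is 250.8 m³/s and the smaller is 15.67 m³/s; the ratio is 16.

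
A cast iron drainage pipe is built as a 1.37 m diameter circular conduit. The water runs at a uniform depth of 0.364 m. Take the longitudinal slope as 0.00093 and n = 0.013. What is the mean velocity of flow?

V = 0.833 m/s

For a circular section of diameter D = 1.37 m at depth y = 0.364 m, the central angle is θ = 2 arccos(1 − 2y/D) = 2.166 rad. Then A = (D²/8)(θ − sin θ) = 0.314 m² and P = Dθ/2 = 1.484 m.
Hydraulic radius R = A/P = 0.314/1.484 = 0.2116 m.
From Manning's equation, V = (1/n) R^(2/3) S^(1/2) = (1/0.013) × 0.2116^(2/3) × 0.00093^(1/2) = 0.833 m/s.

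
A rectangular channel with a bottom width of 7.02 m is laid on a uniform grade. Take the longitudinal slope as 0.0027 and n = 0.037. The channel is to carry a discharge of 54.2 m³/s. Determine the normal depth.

Manning's equation rearranged: A R^(2/3) = nQ / (1·√S) = 0.037 × 54.2 / (√0.0027) = 38.59.
At y = 3.25 m: A R^(2/3) = 32.34 — too small.
At y = 3.71 m: A R^(2/3) = 38.59 — close enough.

y_n = 3.71 m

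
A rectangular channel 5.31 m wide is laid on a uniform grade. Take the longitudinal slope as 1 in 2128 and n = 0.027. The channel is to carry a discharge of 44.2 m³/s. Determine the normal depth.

y_n = 6.75 m

Manning's equation rearranged: A R^(2/3) = nQ / (1·√S) = 0.027 × 44.2 / (√0.0004699) = 55.05.
Trying y = 7.42 m: A R^(2/3) = 61.61 — high.
Trying y = 6.75 m: A R^(2/3) = 55.09 — close enough.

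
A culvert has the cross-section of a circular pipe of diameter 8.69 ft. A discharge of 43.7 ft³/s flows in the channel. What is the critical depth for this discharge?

y_c = 1.58 ft

At critical depth, Q² T / (g A³) = 1, i.e. A³/T = Q²/g = 43.7²/32.2 = 59.31.
At y = 1.79 ft: A³/T = 97.22 — too large.
At y = 1.26 ft: A³/T = 24.48 — too small.
At y = 1.58 ft: A³/T = 59.61 — matches.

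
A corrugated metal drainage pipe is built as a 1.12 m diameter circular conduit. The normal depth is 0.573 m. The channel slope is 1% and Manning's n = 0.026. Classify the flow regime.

subcritical

For a circular section of diameter D = 1.12 m at depth y = 0.573 m, the central angle is θ = 2 arccos(1 − 2y/D) = 3.188 rad. Then A = (D²/8)(θ − sin θ) = 0.5072 m² and P = Dθ/2 = 1.785 m.
Hydraulic radius R = A/P = 0.5072/1.785 = 0.2841 m.
V = (1/n) R^(2/3) √S = (1/0.026) × 0.2841^(2/3) × √0.01 = 1.662 m/s. Hydraulic depth D_h = A/T = 0.5072/1.12 = 0.4529 m.
Froude number Fr = V/√(g·D_h) = 1.662/√(9.81×0.4529) = 0.788, which is less than 1, so the flow is subcritical.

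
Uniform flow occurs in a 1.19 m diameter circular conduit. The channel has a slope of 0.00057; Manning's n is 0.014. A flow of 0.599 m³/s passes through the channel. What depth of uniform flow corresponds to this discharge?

Manning's equation rearranged: A R^(2/3) = nQ / (1·√S) = 0.014 × 0.599 / (√0.00057) = 0.3513.
At y = 0.608 m: A R^(2/3) = 0.257 — too small.
At y = 0.934 m: A R^(2/3) = 0.4752 — too large.
At y = 0.74 m: A R^(2/3) = 0.3515 — matches.

y_n = 0.74 m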